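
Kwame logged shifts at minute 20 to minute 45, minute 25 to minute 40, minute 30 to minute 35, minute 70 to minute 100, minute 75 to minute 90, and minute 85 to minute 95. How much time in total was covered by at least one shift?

55 minutes

Merged: minute 20 to minute 45, minute 70 to minute 100.
Lengths: 25 minutes + 30 minutes = 55 minutes.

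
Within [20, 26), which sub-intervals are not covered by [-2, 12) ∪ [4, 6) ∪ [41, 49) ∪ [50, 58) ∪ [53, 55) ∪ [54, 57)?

The merged coverage is [-2, 12), [41, 49), [50, 58).
Gaps within [20, 26): [20, 26).

[20, 26)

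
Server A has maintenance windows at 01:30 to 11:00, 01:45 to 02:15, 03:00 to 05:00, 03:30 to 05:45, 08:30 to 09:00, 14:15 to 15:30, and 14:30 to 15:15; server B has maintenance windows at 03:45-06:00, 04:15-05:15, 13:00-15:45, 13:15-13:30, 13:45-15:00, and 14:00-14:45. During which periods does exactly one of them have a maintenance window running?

01:30–03:45, 06:00–11:00, 13:00–14:15, 15:30–15:45

Merge the first list: 01:30–11:00, 14:15–15:30.
Merge the second list: 03:45–06:00, 13:00–15:45.
A but not B: 01:30–03:45, 06:00–11:00.
B but not A: 13:00–14:15, 15:30–15:45.
Combining gives A △ B.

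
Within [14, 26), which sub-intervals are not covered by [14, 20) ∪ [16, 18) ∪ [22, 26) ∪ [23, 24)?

[20, 22)

The merged coverage is [14, 20), [22, 26).
Complement within [14, 26): [20, 22).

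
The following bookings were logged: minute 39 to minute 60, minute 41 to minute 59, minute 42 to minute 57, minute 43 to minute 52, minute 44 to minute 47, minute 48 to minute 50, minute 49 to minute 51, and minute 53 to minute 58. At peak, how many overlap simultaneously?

6

Walk the sorted start/end points keeping a running depth.
The depth first hits 6 at minute 49.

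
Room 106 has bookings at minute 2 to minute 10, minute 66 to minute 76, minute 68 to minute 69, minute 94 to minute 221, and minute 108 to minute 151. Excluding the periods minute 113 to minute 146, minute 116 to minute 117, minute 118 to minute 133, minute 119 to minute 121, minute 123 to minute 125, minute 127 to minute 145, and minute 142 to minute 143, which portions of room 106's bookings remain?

minute 2 to minute 10, minute 66 to minute 76, minute 94 to minute 113, minute 146 to minute 221

A, merged: minute 2 to minute 10, minute 66 to minute 76, minute 94 to minute 221.
B, merged: minute 113 to minute 146.
minute 2 to minute 10: no B overlap → unchanged.
minute 66 to minute 76: no B overlap → unchanged.
minute 94 to minute 221 minus B → minute 94 to minute 113, minute 146 to minute 221.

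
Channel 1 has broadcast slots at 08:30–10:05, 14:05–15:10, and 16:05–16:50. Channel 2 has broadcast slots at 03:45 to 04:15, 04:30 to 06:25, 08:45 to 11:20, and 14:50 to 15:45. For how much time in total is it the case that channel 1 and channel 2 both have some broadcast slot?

1 h 40 min

A ∩ B = 08:45–10:05, 14:50–15:10.
Total: 1 h 20 min + 20 min = 1 h 40 min.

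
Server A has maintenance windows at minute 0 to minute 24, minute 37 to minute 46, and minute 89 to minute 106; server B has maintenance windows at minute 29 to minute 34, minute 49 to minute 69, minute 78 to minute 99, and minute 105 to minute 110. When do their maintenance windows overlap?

minute 89 to minute 99, minute 105 to minute 106

minute 0 to minute 24 falls entirely outside B.
minute 37 to minute 46 falls entirely outside B.
minute 89 to minute 106 overlaps B on minute 89 to minute 99, minute 105 to minute 106.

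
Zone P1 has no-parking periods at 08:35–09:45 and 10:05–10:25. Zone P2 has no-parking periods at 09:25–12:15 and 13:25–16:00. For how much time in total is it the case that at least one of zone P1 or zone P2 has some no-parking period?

6 h 15 min

A ∪ B = 08:35–12:15, 13:25–16:00.
Total: 3 h 40 min + 2 h 35 min = 6 h 15 min.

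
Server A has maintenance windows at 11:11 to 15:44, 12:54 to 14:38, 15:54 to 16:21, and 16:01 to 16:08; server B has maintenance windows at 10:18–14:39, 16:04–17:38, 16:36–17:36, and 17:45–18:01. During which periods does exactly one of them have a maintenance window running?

A, merged: 11:11-15:44, 15:54-16:21.
B, merged: 10:18-14:39, 16:04-17:38, 17:45-18:01.
Only in the first: 14:39-15:44, 15:54-16:04.
Only in the second: 10:18-11:11, 16:21-17:38, 17:45-18:01.
Together these are the periods covered by exactly one.

10:18-11:11, 14:39-15:44, 15:54-16:04, 16:21-17:38, 17:45-18:01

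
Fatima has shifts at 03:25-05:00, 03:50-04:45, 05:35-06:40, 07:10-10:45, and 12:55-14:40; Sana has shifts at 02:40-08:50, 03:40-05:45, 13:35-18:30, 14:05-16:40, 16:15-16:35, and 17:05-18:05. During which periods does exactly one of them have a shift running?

02:40-03:25, 05:00-05:35, 06:40-07:10, 08:50-10:45, 12:55-13:35, 14:40-18:30

Merge the first list: 03:25-05:00, 05:35-06:40, 07:10-10:45, 12:55-14:40.
Merge the second list: 02:40-08:50, 13:35-18:30.
A but not B: 08:50-10:45, 12:55-13:35.
B but not A: 02:40-03:25, 05:00-05:35, 06:40-07:10, 14:40-18:30.
Combining gives A △ B.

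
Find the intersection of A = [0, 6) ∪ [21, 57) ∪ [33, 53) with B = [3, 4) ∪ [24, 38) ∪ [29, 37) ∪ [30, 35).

A, merged: [0, 6), [21, 57).
B, merged: [3, 4), [24, 38).
[0, 6) overlaps B on [3, 4).
[21, 57) overlaps B on [24, 38).

[3, 4) ∪ [24, 38)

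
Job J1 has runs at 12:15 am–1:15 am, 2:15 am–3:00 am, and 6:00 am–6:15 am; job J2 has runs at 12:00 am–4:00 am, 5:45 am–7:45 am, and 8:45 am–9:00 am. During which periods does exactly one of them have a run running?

12:00 am–12:15 am, 1:15 am–2:15 am, 3:00 am–4:00 am, 5:45 am–6:00 am, 6:15 am–7:45 am, 8:45 am–9:00 am

A but not B: none.
B but not A: 12:00 am–12:15 am, 1:15 am–2:15 am, 3:00 am–4:00 am, 5:45 am–6:00 am, 6:15 am–7:45 am, 8:45 am–9:00 am.
Combining gives A △ B.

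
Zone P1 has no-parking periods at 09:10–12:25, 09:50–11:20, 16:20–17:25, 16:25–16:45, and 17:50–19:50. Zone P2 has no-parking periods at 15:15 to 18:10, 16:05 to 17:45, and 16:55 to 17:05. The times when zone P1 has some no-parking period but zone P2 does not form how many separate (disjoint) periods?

2

First set merges to 09:10–12:25, 16:20–17:25, 17:50–19:50.
Second set merges to 15:15–18:10.
A \ B = 09:10–12:25, 18:10–19:50.
That is 2 disjoint pieces.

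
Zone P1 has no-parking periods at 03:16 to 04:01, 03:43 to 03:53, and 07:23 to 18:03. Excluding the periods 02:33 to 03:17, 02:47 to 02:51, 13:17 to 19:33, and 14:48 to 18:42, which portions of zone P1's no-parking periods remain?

03:17–04:01, 07:23–13:17

Merge the first list: 03:16–04:01, 07:23–18:03.
Merge the second list: 02:33–03:17, 13:17–19:33.
03:16–04:01 with B removed leaves 03:17–04:01.
07:23–18:03 with B removed leaves 07:23–13:17.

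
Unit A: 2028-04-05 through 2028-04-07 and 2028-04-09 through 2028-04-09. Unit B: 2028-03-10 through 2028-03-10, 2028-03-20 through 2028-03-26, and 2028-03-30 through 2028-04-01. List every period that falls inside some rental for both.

2028-04-05 through 2028-04-07: no overlap with the second set.
2028-04-09 through 2028-04-09: no overlap with the second set.
No overlap.

none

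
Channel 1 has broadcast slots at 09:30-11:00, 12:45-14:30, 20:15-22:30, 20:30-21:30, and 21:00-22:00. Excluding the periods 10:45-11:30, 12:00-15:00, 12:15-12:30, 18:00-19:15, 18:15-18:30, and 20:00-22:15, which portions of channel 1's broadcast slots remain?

A, merged: 09:30-11:00, 12:45-14:30, 20:15-22:30.
B, merged: 10:45-11:30, 12:00-15:00, 18:00-19:15, 20:00-22:15.
09:30-11:00 \ B = 09:30-10:45.
12:45-14:30: entirely removed.
20:15-22:30 \ B = 22:15-22:30.

09:30-10:45, 22:15-22:30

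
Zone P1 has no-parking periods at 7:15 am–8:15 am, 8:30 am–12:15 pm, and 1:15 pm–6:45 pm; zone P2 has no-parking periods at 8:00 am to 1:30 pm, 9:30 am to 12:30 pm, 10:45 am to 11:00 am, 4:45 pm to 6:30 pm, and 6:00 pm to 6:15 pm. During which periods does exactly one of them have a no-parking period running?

Merge the second list: 8:00 am–1:30 pm, 4:45 pm–6:30 pm.
A but not B: 7:15 am–8:00 am, 1:30 pm–4:45 pm, 6:30 pm–6:45 pm.
B but not A: 8:15 am–8:30 am, 12:15 pm–1:15 pm.
Combining gives A △ B.

7:15 am–8:00 am, 8:15 am–8:30 am, 12:15 pm–1:15 pm, 1:30 pm–4:45 pm, 6:30 pm–6:45 pm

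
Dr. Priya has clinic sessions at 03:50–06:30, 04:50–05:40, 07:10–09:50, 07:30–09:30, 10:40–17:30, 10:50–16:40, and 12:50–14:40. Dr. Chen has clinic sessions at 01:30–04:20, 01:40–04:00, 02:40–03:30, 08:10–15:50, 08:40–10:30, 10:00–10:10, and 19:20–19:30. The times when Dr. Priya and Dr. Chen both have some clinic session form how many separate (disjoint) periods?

3

First set merges to 03:50-06:30, 07:10-09:50, 10:40-17:30.
Second set merges to 01:30-04:20, 08:10-15:50, 19:20-19:30.
A ∩ B = 03:50-04:20, 08:10-09:50, 10:40-15:50.
That is 3 disjoint pieces.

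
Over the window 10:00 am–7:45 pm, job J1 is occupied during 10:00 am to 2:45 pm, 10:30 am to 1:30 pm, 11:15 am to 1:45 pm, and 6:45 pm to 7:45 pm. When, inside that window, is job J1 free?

2:45 pm–6:45 pm

Covered (merged): 10:00 am–2:45 pm, 6:45 pm–7:45 pm.
Complement within 10:00 am–7:45 pm: 2:45 pm–6:45 pm.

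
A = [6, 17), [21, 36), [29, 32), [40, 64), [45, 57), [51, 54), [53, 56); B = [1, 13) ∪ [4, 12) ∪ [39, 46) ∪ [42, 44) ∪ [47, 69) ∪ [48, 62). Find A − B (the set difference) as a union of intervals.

[13, 17) ∪ [21, 36) ∪ [46, 47)

First set merges to [6, 17), [21, 36), [40, 64).
Second set merges to [1, 13), [39, 46), [47, 69).
[6, 17) \ B = [13, 17).
[21, 36): nothing removed.
[40, 64) \ B = [46, 47).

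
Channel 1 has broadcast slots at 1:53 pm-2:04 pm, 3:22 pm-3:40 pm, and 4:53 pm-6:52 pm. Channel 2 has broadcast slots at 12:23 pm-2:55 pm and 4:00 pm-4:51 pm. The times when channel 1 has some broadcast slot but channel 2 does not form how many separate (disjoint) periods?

2

A \ B = 3:22 pm–3:40 pm, 4:53 pm–6:52 pm.
That is 2 disjoint pieces.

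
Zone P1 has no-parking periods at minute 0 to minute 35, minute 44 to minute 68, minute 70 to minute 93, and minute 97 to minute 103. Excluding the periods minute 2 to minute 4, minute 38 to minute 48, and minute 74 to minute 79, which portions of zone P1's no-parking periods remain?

minute 0 to minute 35 minus B → minute 0 to minute 2, minute 4 to minute 35.
minute 44 to minute 68 minus B → minute 48 to minute 68.
minute 70 to minute 93 minus B → minute 70 to minute 74, minute 79 to minute 93.
minute 97 to minute 103: no B overlap → unchanged.

minute 0 to minute 2, minute 4 to minute 35, minute 48 to minute 68, minute 70 to minute 74, minute 79 to minute 93, minute 97 to minute 103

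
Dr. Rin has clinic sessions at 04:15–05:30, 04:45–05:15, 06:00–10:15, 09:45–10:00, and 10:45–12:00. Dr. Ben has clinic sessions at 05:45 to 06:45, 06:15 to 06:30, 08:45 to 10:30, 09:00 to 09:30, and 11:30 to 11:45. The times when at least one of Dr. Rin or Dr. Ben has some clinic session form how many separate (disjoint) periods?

3

A, merged: 04:15–05:30, 06:00–10:15, 10:45–12:00.
B, merged: 05:45–06:45, 08:45–10:30, 11:30–11:45.
A ∪ B = 04:15–05:30, 05:45–10:30, 10:45–12:00.
That is 3 disjoint pieces.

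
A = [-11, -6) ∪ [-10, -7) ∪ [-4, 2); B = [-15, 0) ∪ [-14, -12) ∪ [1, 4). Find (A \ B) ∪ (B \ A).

[-15, -11) ∪ [-6, -4) ∪ [0, 1) ∪ [2, 4)

First set merges to [-11, -6), [-4, 2).
Second set merges to [-15, 0), [1, 4).
A but not B: [0, 1).
B but not A: [-15, -11), [-6, -4), [2, 4).
Combining gives A △ B.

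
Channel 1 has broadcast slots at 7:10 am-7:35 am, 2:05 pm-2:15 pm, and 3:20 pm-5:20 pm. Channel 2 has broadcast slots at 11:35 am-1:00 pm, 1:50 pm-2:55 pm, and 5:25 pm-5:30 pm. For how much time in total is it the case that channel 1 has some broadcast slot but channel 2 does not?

A \ B = 7:10 am–7:35 am, 3:20 pm–5:20 pm.
Total: 25 min + 2 h = 2 h 25 min.

2 h 25 min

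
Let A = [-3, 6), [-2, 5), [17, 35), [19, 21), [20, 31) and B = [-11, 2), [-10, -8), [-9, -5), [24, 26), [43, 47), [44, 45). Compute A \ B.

Merge the first list: [-3, 6), [17, 35).
Merge the second list: [-11, 2), [24, 26), [43, 47).
[-3, 6) \ B = [2, 6).
[17, 35) \ B = [17, 24), [26, 35).

[2, 6) ∪ [17, 24) ∪ [26, 35)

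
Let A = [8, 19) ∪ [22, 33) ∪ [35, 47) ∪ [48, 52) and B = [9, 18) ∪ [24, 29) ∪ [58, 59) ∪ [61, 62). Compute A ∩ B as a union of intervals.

[9, 18) ∪ [24, 29)

[8, 19) meets the second set on [9, 18).
[22, 33) meets the second set on [24, 29).
[35, 47): no overlap with the second set.
[48, 52): no overlap with the second set.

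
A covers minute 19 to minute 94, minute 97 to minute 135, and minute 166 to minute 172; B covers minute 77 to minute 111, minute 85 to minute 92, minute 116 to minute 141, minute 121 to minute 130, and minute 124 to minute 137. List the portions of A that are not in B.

minute 19 to minute 77, minute 111 to minute 116, minute 166 to minute 172

B, merged: minute 77 to minute 111, minute 116 to minute 141.
minute 19 to minute 94 \ B = minute 19 to minute 77.
minute 97 to minute 135 \ B = minute 111 to minute 116.
minute 166 to minute 172: nothing removed.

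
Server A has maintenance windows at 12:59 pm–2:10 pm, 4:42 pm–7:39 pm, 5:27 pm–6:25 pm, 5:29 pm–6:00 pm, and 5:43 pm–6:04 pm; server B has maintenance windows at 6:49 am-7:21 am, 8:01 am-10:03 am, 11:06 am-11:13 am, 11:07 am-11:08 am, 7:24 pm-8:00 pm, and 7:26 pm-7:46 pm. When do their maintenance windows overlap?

7:24 pm–7:39 pm

First set merges to 12:59 pm–2:10 pm, 4:42 pm–7:39 pm.
Second set merges to 6:49 am–7:21 am, 8:01 am–10:03 am, 11:06 am–11:13 am, 7:24 pm–8:00 pm.
12:59 pm–2:10 pm falls entirely outside B.
4:42 pm–7:39 pm overlaps B on 7:24 pm–7:39 pm.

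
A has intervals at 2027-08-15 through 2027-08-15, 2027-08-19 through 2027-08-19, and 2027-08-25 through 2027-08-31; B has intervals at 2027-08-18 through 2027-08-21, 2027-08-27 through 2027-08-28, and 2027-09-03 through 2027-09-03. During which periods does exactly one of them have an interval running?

Only in the first: 2027-08-15 through 2027-08-15, 2027-08-25 through 2027-08-26, 2027-08-29 through 2027-08-31.
Only in the second: 2027-08-18 through 2027-08-18, 2027-08-20 through 2027-08-21, 2027-09-03 through 2027-09-03.
Together these are the periods covered by exactly one.

2027-08-15 through 2027-08-15, 2027-08-18 through 2027-08-18, 2027-08-20 through 2027-08-21, 2027-08-25 through 2027-08-26, 2027-08-29 through 2027-08-31, 2027-09-03 through 2027-09-03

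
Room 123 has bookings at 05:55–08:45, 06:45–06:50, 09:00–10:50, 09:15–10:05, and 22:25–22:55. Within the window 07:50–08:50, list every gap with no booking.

08:45-08:50

Covered (merged): 05:55-08:45, 09:00-10:50, 22:25-22:55.
Uncovered inside 07:50-08:50: 08:45-08:50.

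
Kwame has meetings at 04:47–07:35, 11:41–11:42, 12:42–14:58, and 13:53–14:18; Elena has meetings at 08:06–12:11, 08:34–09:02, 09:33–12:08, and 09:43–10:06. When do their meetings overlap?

11:41-11:42

Merge the first list: 04:47-07:35, 11:41-11:42, 12:42-14:58.
Merge the second list: 08:06-12:11.
04:47-07:35: no overlap with the second set.
11:41-11:42 meets the second set on 11:41-11:42.
12:42-14:58: no overlap with the second set.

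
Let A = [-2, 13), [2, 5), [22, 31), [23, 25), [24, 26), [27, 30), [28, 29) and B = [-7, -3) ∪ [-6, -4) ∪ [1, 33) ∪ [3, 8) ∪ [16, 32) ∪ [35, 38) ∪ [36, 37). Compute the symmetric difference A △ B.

[-7, -3) ∪ [-2, 1) ∪ [13, 22) ∪ [31, 33) ∪ [35, 38)

Merge the first list: [-2, 13), [22, 31).
Merge the second list: [-7, -3), [1, 33), [35, 38).
A but not B: [-2, 1).
B but not A: [-7, -3), [13, 22), [31, 33), [35, 38).
Combining gives A △ B.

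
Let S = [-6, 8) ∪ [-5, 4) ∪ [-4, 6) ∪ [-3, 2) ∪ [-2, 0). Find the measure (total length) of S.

14

Merged: [-6, 8).
Length: 14.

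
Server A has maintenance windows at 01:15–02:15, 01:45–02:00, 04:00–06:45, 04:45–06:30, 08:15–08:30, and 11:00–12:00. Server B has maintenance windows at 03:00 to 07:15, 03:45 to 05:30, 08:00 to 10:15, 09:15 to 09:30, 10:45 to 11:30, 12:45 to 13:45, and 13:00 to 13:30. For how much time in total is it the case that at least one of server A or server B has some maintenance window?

9 h 45 min

Merge the first list: 01:15–02:15, 04:00–06:45, 08:15–08:30, 11:00–12:00.
Merge the second list: 03:00–07:15, 08:00–10:15, 10:45–11:30, 12:45–13:45.
A ∪ B = 01:15–02:15, 03:00–07:15, 08:00–10:15, 10:45–12:00, 12:45–13:45.
Total: 1 h + 4 h 15 min + 2 h 15 min + 1 h 15 min + 1 h = 9 h 45 min.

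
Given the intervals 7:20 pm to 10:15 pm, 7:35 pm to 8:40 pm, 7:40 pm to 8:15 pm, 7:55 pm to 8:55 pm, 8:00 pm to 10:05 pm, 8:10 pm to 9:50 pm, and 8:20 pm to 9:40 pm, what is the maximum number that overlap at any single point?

6

At 8:10 pm, 6 of the intervals are simultaneously active.
No point has more.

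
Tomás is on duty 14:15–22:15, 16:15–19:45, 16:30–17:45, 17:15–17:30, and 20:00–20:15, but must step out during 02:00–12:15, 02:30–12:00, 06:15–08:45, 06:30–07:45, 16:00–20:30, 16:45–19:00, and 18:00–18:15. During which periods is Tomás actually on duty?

14:15–16:00, 20:30–22:15

Merge the first list: 14:15–22:15.
Merge the second list: 02:00–12:15, 16:00–20:30.
14:15–22:15 minus B → 14:15–16:00, 20:30–22:15.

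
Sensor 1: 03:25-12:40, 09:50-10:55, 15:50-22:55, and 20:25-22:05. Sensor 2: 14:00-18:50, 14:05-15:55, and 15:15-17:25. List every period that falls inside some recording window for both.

Merge the first list: 03:25–12:40, 15:50–22:55.
Merge the second list: 14:00–18:50.
03:25–12:40: no overlap with the second set.
15:50–22:55 meets the second set on 15:50–18:50.

15:50–18:50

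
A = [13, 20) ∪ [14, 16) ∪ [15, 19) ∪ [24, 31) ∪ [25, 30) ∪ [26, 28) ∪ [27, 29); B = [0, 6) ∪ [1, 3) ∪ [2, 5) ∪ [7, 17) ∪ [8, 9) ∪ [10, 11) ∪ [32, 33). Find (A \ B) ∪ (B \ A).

Merge the first list: [13, 20), [24, 31).
Merge the second list: [0, 6), [7, 17), [32, 33).
Only in the first: [17, 20), [24, 31).
Only in the second: [0, 6), [7, 13), [32, 33).
Together these are the periods covered by exactly one.

[0, 6) ∪ [7, 13) ∪ [17, 20) ∪ [24, 31) ∪ [32, 33)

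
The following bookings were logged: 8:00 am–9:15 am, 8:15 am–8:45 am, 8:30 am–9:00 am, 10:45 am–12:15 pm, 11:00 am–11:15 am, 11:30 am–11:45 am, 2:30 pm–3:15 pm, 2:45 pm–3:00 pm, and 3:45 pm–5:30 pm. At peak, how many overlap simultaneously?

At 8:30 am, 3 of the intervals are simultaneously active.
No point has more.

3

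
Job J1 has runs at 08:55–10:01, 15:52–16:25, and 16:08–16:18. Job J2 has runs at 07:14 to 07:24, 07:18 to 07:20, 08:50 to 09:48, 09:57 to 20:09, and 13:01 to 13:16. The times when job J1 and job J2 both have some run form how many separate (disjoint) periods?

Merge the first list: 08:55-10:01, 15:52-16:25.
Merge the second list: 07:14-07:24, 08:50-09:48, 09:57-20:09.
A ∩ B = 08:55-09:48, 09:57-10:01, 15:52-16:25.
That is 3 disjoint pieces.

3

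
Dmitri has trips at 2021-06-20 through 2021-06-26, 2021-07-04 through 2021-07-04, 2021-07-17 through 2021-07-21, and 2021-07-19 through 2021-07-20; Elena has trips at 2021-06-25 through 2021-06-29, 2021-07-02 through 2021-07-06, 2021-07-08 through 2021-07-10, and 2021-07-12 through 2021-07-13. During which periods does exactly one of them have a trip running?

2021-06-20 through 2021-06-24, 2021-06-27 through 2021-06-29, 2021-07-02 through 2021-07-03, 2021-07-05 through 2021-07-06, 2021-07-08 through 2021-07-10, 2021-07-12 through 2021-07-13, 2021-07-17 through 2021-07-21

Merge the first list: 2021-06-20 through 2021-06-26, 2021-07-04 through 2021-07-04, 2021-07-17 through 2021-07-21.
Only in the first: 2021-06-20 through 2021-06-24, 2021-07-17 through 2021-07-21.
Only in the second: 2021-06-27 through 2021-06-29, 2021-07-02 through 2021-07-03, 2021-07-05 through 2021-07-06, 2021-07-08 through 2021-07-10, 2021-07-12 through 2021-07-13.
Together these are the periods covered by exactly one.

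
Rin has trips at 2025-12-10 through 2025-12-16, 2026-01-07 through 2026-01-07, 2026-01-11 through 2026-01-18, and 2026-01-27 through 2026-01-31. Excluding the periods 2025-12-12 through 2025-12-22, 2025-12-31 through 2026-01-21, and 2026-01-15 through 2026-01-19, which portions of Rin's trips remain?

Second set merges to 2025-12-12 through 2025-12-22, 2025-12-31 through 2026-01-21.
2025-12-10 through 2025-12-16 with B removed leaves 2025-12-10 through 2025-12-11.
2026-01-07 through 2026-01-07 lies entirely inside B → drops out.
2026-01-11 through 2026-01-18 lies entirely inside B → drops out.
2026-01-27 through 2026-01-31 is untouched.

2025-12-10 through 2025-12-11, 2026-01-27 through 2026-01-31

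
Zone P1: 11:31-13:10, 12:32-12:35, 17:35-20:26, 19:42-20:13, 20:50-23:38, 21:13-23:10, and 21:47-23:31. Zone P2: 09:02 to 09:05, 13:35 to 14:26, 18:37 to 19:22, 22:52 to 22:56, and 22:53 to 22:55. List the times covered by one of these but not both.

09:02-09:05, 11:31-13:10, 13:35-14:26, 17:35-18:37, 19:22-20:26, 20:50-22:52, 22:56-23:38

First set merges to 11:31-13:10, 17:35-20:26, 20:50-23:38.
Second set merges to 09:02-09:05, 13:35-14:26, 18:37-19:22, 22:52-22:56.
Only in the first: 11:31-13:10, 17:35-18:37, 19:22-20:26, 20:50-22:52, 22:56-23:38.
Only in the second: 09:02-09:05, 13:35-14:26.
Together these are the periods covered by exactly one.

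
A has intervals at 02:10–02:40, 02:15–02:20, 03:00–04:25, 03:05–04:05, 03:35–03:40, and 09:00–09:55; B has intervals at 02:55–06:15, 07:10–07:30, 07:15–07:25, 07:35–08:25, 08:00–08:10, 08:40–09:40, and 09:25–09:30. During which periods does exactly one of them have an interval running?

02:10-02:40, 02:55-03:00, 04:25-06:15, 07:10-07:30, 07:35-08:25, 08:40-09:00, 09:40-09:55

Merge the first list: 02:10-02:40, 03:00-04:25, 09:00-09:55.
Merge the second list: 02:55-06:15, 07:10-07:30, 07:35-08:25, 08:40-09:40.
Only in the first: 02:10-02:40, 09:40-09:55.
Only in the second: 02:55-03:00, 04:25-06:15, 07:10-07:30, 07:35-08:25, 08:40-09:00.
Together these are the periods covered by exactly one.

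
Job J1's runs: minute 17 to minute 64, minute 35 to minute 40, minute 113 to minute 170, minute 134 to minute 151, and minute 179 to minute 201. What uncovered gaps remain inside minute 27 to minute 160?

After merging, the occupied span is minute 17 to minute 64, minute 113 to minute 170, minute 179 to minute 201.
Gaps within minute 27 to minute 160: minute 64 to minute 113.

minute 64 to minute 113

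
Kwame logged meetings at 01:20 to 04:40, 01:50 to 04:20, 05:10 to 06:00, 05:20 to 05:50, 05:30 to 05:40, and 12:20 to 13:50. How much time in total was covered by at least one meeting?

Merged: 01:20–04:40, 05:10–06:00, 12:20–13:50.
Lengths: 3 h 20 min + 50 min + 1 h 30 min = 5 h 40 min.

5 h 40 min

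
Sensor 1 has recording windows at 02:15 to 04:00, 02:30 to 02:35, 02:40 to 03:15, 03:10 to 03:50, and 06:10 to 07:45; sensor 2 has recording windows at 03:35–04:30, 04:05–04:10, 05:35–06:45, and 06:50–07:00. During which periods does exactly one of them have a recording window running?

02:15-03:35, 04:00-04:30, 05:35-06:10, 06:45-06:50, 07:00-07:45

A, merged: 02:15-04:00, 06:10-07:45.
B, merged: 03:35-04:30, 05:35-06:45, 06:50-07:00.
Only in the first: 02:15-03:35, 06:45-06:50, 07:00-07:45.
Only in the second: 04:00-04:30, 05:35-06:10.
Together these are the periods covered by exactly one.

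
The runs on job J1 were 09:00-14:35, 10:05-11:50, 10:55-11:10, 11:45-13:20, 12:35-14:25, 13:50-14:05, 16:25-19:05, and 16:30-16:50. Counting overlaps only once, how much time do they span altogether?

8 h 15 min

Merged: 09:00–14:35, 16:25–19:05.
Lengths: 5 h 35 min + 2 h 40 min = 8 h 15 min.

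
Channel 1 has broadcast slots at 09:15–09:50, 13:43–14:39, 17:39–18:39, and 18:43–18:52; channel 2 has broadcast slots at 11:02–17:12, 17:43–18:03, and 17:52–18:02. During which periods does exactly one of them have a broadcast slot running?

B, merged: 11:02-17:12, 17:43-18:03.
A but not B: 09:15-09:50, 17:39-17:43, 18:03-18:39, 18:43-18:52.
B but not A: 11:02-13:43, 14:39-17:12.
Combining gives A △ B.

09:15-09:50, 11:02-13:43, 14:39-17:12, 17:39-17:43, 18:03-18:39, 18:43-18:52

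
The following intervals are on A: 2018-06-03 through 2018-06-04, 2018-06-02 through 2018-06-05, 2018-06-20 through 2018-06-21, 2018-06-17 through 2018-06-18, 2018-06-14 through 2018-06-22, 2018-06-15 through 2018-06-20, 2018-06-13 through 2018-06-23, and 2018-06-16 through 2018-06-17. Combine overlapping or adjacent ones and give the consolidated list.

Sort by start: 2018-06-02 through 2018-06-05, 2018-06-03 through 2018-06-04, 2018-06-13 through 2018-06-23, 2018-06-14 through 2018-06-22, 2018-06-15 through 2018-06-20, 2018-06-16 through 2018-06-17, 2018-06-17 through 2018-06-18, 2018-06-20 through 2018-06-21.
2018-06-03 through 2018-06-04 overlaps/touches 2018-06-02 through 2018-06-05 → extend to 2018-06-02 through 2018-06-05.
2018-06-13 through 2018-06-23 is disjoint → start new block.
2018-06-14 through 2018-06-22 overlaps/touches 2018-06-13 through 2018-06-23 → extend to 2018-06-13 through 2018-06-23.
2018-06-15 through 2018-06-20 overlaps/touches 2018-06-13 through 2018-06-23 → extend to 2018-06-13 through 2018-06-23.
2018-06-16 through 2018-06-17 overlaps/touches 2018-06-13 through 2018-06-23 → extend to 2018-06-13 through 2018-06-23.
2018-06-17 through 2018-06-18 overlaps/touches 2018-06-13 through 2018-06-23 → extend to 2018-06-13 through 2018-06-23.
2018-06-20 through 2018-06-21 overlaps/touches 2018-06-13 through 2018-06-23 → extend to 2018-06-13 through 2018-06-23.

2018-06-02 through 2018-06-05, 2018-06-13 through 2018-06-23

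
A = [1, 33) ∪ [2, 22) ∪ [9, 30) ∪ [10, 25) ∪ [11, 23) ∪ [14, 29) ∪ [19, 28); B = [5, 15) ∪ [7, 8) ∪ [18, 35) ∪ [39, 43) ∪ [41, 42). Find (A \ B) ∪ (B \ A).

A, merged: [1, 33).
B, merged: [5, 15), [18, 35), [39, 43).
A but not B: [1, 5), [15, 18).
B but not A: [33, 35), [39, 43).
Combining gives A △ B.

[1, 5) ∪ [15, 18) ∪ [33, 35) ∪ [39, 43)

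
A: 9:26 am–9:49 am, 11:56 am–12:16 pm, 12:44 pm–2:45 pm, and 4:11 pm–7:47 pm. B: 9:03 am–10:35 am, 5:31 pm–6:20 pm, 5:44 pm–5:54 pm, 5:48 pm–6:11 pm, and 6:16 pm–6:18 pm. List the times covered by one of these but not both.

B, merged: 9:03 am–10:35 am, 5:31 pm–6:20 pm.
A but not B: 11:56 am–12:16 pm, 12:44 pm–2:45 pm, 4:11 pm–5:31 pm, 6:20 pm–7:47 pm.
B but not A: 9:03 am–9:26 am, 9:49 am–10:35 am.
Combining gives A △ B.

9:03 am–9:26 am, 9:49 am–10:35 am, 11:56 am–12:16 pm, 12:44 pm–2:45 pm, 4:11 pm–5:31 pm, 6:20 pm–7:47 pm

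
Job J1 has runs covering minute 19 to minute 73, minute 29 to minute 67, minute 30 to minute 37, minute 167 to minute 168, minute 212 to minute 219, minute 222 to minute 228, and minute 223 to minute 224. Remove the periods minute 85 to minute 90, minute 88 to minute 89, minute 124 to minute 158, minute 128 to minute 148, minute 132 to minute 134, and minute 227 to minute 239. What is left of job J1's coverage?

Merge the first list: minute 19 to minute 73, minute 167 to minute 168, minute 212 to minute 219, minute 222 to minute 228.
Merge the second list: minute 85 to minute 90, minute 124 to minute 158, minute 227 to minute 239.
minute 19 to minute 73 is untouched.
minute 167 to minute 168 is untouched.
minute 212 to minute 219 is untouched.
minute 222 to minute 228 with B removed leaves minute 222 to minute 227.

minute 19 to minute 73, minute 167 to minute 168, minute 212 to minute 219, minute 222 to minute 227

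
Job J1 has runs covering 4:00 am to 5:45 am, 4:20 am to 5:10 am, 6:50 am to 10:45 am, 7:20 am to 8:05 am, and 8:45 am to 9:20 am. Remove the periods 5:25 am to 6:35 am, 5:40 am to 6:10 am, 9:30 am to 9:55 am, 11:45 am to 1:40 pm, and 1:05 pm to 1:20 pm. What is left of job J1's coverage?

4:00 am–5:25 am, 6:50 am–9:30 am, 9:55 am–10:45 am

A, merged: 4:00 am–5:45 am, 6:50 am–10:45 am.
B, merged: 5:25 am–6:35 am, 9:30 am–9:55 am, 11:45 am–1:40 pm.
4:00 am–5:45 am \ B = 4:00 am–5:25 am.
6:50 am–10:45 am \ B = 6:50 am–9:30 am, 9:55 am–10:45 am.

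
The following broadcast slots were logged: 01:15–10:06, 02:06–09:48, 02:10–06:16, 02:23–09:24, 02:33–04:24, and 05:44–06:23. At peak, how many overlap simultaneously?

Sweep endpoints in order; track running count of active intervals.
Peak of 5 reached at 02:33.

5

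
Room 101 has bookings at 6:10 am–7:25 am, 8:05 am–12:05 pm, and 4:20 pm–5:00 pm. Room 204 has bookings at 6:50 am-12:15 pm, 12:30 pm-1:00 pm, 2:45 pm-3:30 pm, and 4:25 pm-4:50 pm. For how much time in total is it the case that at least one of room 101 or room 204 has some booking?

8 h

A ∪ B = 6:10 am–12:15 pm, 12:30 pm–1:00 pm, 2:45 pm–3:30 pm, 4:20 pm–5:00 pm.
Total: 6 h 5 min + 30 min + 45 min + 40 min = 8 h.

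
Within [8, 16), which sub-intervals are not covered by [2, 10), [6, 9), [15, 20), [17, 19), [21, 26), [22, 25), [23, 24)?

After merging, the occupied span is [2, 10), [15, 20), [21, 26).
Uncovered inside [8, 16): [10, 15).

[10, 15)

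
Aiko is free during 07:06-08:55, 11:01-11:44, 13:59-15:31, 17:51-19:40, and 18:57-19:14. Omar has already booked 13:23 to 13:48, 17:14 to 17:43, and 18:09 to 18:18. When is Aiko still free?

07:06–08:55, 11:01–11:44, 13:59–15:31, 17:51–18:09, 18:18–19:40

First set merges to 07:06–08:55, 11:01–11:44, 13:59–15:31, 17:51–19:40.
07:06–08:55: nothing removed.
11:01–11:44: nothing removed.
13:59–15:31: nothing removed.
17:51–19:40 \ B = 17:51–18:09, 18:18–19:40.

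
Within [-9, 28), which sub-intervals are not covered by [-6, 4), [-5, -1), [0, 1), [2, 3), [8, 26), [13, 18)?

After merging, the occupied span is [-6, 4), [8, 26).
Gaps within [-9, 28): [-9, -6), [4, 8), [26, 28).

[-9, -6) ∪ [4, 8) ∪ [26, 28)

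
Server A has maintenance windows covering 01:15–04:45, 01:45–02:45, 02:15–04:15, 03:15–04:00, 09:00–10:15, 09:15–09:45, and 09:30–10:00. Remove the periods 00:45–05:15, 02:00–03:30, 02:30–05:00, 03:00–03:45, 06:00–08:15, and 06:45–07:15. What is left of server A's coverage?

09:00-10:15

First set merges to 01:15-04:45, 09:00-10:15.
Second set merges to 00:45-05:15, 06:00-08:15.
01:15-04:45: fully covered by B → removed.
09:00-10:15: no B overlap → unchanged.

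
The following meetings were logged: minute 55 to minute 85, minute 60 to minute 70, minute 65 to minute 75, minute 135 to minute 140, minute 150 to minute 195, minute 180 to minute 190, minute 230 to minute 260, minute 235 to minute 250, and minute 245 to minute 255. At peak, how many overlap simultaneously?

3

Sweep endpoints in order; track running count of active intervals.
Peak of 3 reached at minute 65.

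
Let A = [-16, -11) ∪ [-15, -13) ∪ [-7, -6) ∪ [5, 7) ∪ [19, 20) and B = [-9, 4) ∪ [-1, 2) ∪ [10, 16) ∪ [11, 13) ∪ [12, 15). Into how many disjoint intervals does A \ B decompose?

First set merges to [-16, -11), [-7, -6), [5, 7), [19, 20).
Second set merges to [-9, 4), [10, 16).
A \ B = [-16, -11), [5, 7), [19, 20).
That is 3 disjoint pieces.

3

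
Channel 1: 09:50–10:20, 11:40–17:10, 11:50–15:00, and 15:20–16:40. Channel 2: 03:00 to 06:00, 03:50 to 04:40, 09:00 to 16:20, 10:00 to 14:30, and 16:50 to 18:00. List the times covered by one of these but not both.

Merge the first list: 09:50-10:20, 11:40-17:10.
Merge the second list: 03:00-06:00, 09:00-16:20, 16:50-18:00.
Only in the first: 16:20-16:50.
Only in the second: 03:00-06:00, 09:00-09:50, 10:20-11:40, 17:10-18:00.
Together these are the periods covered by exactly one.

03:00-06:00, 09:00-09:50, 10:20-11:40, 16:20-16:50, 17:10-18:00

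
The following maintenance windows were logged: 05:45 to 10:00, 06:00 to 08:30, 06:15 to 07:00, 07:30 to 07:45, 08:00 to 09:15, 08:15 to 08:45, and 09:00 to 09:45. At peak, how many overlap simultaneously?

4

At 08:15, 4 of the intervals are simultaneously active.
No point has more.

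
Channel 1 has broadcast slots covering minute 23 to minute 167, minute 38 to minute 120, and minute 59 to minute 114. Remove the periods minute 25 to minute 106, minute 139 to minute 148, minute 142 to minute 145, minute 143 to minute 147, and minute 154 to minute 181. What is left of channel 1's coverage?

minute 23 to minute 25, minute 106 to minute 139, minute 148 to minute 154

First set merges to minute 23 to minute 167.
Second set merges to minute 25 to minute 106, minute 139 to minute 148, minute 154 to minute 181.
minute 23 to minute 167 minus B → minute 23 to minute 25, minute 106 to minute 139, minute 148 to minute 154.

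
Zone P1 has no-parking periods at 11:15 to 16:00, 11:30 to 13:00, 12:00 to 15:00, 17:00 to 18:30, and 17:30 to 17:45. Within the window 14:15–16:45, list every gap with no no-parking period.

After merging, the occupied span is 11:15–16:00, 17:00–18:30.
Uncovered inside 14:15–16:45: 16:00–16:45.

16:00–16:45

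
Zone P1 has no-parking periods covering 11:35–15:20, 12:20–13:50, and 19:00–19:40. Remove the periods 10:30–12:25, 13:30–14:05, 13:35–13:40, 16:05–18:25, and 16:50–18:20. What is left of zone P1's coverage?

A, merged: 11:35–15:20, 19:00–19:40.
B, merged: 10:30–12:25, 13:30–14:05, 16:05–18:25.
11:35–15:20 \ B = 12:25–13:30, 14:05–15:20.
19:00–19:40: nothing removed.

12:25–13:30, 14:05–15:20, 19:00–19:40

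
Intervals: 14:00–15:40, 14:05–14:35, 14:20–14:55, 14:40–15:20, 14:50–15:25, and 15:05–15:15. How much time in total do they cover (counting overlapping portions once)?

Merged: 14:00-15:40.
Length: 1 h 40 min.

1 h 40 min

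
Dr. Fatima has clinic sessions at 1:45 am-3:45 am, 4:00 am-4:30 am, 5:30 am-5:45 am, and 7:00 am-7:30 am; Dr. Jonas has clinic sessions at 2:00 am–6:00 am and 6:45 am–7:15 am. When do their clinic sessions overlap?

2:00 am–3:45 am, 4:00 am–4:30 am, 5:30 am–5:45 am, 7:00 am–7:15 am

1:45 am–3:45 am overlaps B on 2:00 am–3:45 am.
4:00 am–4:30 am overlaps B on 4:00 am–4:30 am.
5:30 am–5:45 am overlaps B on 5:30 am–5:45 am.
7:00 am–7:30 am overlaps B on 7:00 am–7:15 am.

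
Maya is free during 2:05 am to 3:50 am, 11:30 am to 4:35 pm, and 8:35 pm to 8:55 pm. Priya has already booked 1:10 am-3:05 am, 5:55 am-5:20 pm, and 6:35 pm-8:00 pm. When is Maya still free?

2:05 am–3:50 am \ B = 3:05 am–3:50 am.
11:30 am–4:35 pm: entirely removed.
8:35 pm–8:55 pm: nothing removed.

3:05 am–3:50 am, 8:35 pm–8:55 pm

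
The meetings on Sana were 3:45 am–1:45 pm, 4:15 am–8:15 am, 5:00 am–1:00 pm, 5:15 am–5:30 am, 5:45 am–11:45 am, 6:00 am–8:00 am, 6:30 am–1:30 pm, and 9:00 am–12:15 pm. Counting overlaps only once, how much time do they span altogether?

10 h

Merged: 3:45 am-1:45 pm.
Length: 10 h.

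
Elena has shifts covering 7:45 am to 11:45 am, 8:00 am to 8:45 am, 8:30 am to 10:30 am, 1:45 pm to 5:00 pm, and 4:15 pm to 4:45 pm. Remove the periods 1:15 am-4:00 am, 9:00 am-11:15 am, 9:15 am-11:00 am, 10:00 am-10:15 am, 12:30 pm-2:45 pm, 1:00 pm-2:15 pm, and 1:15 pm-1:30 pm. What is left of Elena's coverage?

7:45 am-9:00 am, 11:15 am-11:45 am, 2:45 pm-5:00 pm

A, merged: 7:45 am-11:45 am, 1:45 pm-5:00 pm.
B, merged: 1:15 am-4:00 am, 9:00 am-11:15 am, 12:30 pm-2:45 pm.
7:45 am-11:45 am with B removed leaves 7:45 am-9:00 am, 11:15 am-11:45 am.
1:45 pm-5:00 pm with B removed leaves 2:45 pm-5:00 pm.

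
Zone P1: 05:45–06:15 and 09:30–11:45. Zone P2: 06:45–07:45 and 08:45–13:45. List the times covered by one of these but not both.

Only in the first: 05:45–06:15.
Only in the second: 06:45–07:45, 08:45–09:30, 11:45–13:45.
Together these are the periods covered by exactly one.

05:45–06:15, 06:45–07:45, 08:45–09:30, 11:45–13:45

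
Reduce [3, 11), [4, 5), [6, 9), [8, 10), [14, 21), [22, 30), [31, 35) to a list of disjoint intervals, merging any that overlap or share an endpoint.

[3, 11) ∪ [14, 21) ∪ [22, 30) ∪ [31, 35)

[4, 5) overlaps/touches [3, 11) → extend to [3, 11).
[6, 9) overlaps/touches [3, 11) → extend to [3, 11).
[8, 10) overlaps/touches [3, 11) → extend to [3, 11).
[14, 21) is disjoint → start new block.
[22, 30) is disjoint → start new block.
[31, 35) is disjoint → start new block.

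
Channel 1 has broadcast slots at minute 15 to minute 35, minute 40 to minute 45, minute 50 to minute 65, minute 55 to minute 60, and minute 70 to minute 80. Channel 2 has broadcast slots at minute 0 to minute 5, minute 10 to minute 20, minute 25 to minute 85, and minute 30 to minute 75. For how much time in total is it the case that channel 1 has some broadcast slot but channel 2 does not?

First set merges to minute 15 to minute 35, minute 40 to minute 45, minute 50 to minute 65, minute 70 to minute 80.
Second set merges to minute 0 to minute 5, minute 10 to minute 20, minute 25 to minute 85.
A \ B = minute 20 to minute 25.
Total: 5 minutes.

5 minutes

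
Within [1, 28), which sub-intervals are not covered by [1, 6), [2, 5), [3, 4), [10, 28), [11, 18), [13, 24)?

Covered (merged): [1, 6), [10, 28).
Complement within [1, 28): [6, 10).

[6, 10)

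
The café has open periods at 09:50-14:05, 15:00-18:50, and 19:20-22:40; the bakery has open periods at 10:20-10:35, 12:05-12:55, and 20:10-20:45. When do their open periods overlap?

10:20–10:35, 12:05–12:55, 20:10–20:45

09:50–14:05 ∩ B → 10:20–10:35, 12:05–12:55.
15:00–18:50 meets no B interval.
19:20–22:40 ∩ B → 20:10–20:45.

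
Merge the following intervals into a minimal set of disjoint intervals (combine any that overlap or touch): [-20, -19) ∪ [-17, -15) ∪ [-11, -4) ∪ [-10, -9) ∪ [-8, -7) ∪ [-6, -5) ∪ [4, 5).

[-20, -19) ∪ [-17, -15) ∪ [-11, -4) ∪ [4, 5)

[-17, -15) is disjoint → start new block.
[-11, -4) is disjoint → start new block.
[-10, -9) overlaps/touches [-11, -4) → extend to [-11, -4).
[-8, -7) overlaps/touches [-11, -4) → extend to [-11, -4).
[-6, -5) overlaps/touches [-11, -4) → extend to [-11, -4).
[4, 5) is disjoint → start new block.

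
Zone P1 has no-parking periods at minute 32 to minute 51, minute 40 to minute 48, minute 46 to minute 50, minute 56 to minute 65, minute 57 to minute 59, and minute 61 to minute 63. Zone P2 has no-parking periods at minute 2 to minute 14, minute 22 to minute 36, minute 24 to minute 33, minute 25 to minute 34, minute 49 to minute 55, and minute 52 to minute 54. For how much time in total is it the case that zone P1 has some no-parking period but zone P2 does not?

Merge the first list: minute 32 to minute 51, minute 56 to minute 65.
Merge the second list: minute 2 to minute 14, minute 22 to minute 36, minute 49 to minute 55.
A \ B = minute 36 to minute 49, minute 56 to minute 65.
Total: 13 minutes + 9 minutes = 22 minutes.

22 minutes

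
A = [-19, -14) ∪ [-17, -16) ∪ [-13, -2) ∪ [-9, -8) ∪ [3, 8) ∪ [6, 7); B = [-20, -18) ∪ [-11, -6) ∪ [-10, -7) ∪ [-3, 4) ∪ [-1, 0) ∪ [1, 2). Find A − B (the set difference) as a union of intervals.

[-18, -14) ∪ [-13, -11) ∪ [-6, -3) ∪ [4, 8)

Merge the first list: [-19, -14), [-13, -2), [3, 8).
Merge the second list: [-20, -18), [-11, -6), [-3, 4).
[-19, -14) with B removed leaves [-18, -14).
[-13, -2) with B removed leaves [-13, -11), [-6, -3).
[3, 8) with B removed leaves [4, 8).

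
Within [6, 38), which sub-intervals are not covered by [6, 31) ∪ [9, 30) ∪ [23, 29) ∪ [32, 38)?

[31, 32)

The merged coverage is [6, 31), [32, 38).
Complement within [6, 38): [31, 32).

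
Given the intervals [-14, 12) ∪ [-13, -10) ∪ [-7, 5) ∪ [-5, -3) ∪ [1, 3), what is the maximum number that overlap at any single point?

3

Walk the sorted start/end points keeping a running depth.
The depth first hits 3 at -5.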